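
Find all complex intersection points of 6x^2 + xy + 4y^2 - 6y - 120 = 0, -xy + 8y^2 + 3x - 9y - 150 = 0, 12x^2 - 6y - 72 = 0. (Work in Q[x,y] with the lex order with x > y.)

{(-2, -4)}

Compute a lex Gröbner basis by Buchberger's algorithm.
f_1 = 6x^2 + xy + 4y^2 - 6y - 120, LT = x^2.
f_2 = -xy + 3x + 8y^2 - 9y - 150, LT = xy.
f_3 = 12x^2 - 6y - 72, LT = x^2.

S(f_1,f_2): lcm = x^2y. S = 3x^2 + 49/6xy^2 - 9xy - 150x + 2/3y^3 - y^2 - 20y.
  leading term x^2: subtract (1/2)·f_1 from 3x^2 + 49/6xy^2 - 9xy - 150x + 2/3y^3 - y^2 - 20y → 49/6xy^2 - 19/2xy - 150x + 2/3y^3 - 3y^2 - 17y + 60
  leading term xy^2: subtract (-49/6y)·f_2 from 49/6xy^2 - 19/2xy - 150x + 2/3y^3 - 3y^2 - 17y + 60 → 15xy - 150x + 66y^3 - 153/2y^2 - 1242y + 60
  leading term xy: subtract (-15)·f_2 from 15xy - 150x + 66y^3 - 153/2y^2 - 1242y + 60 → -105x + 66y^3 + 87/2y^2 - 1377y - 2190
  leading term x: no divisor's leading term divides it; move -105x to the remainder.
  leading term y^3: no divisor's leading term divides it; move 66y^3 to the remainder.
  leading term y^2: no divisor's leading term divides it; move 87/2y^2 to the remainder.
  leading term y: no divisor's leading term divides it; move -1377y to the remainder.
  leading term 1: no divisor's leading term divides it; move -2190 to the remainder.
  remainder -105x + 66y^3 + 87/2y^2 - 1377y - 2190 ≠ 0; add h_4 = -105x + 66y^3 + 87/2y^2 - 1377y - 2190 to the basis.

S(f_1,f_3): lcm = x^2. S = 1/6xy + 2/3y^2 - 1/2y - 14.
  leading term xy: subtract (-1/6)·f_2 from 1/6xy + 2/3y^2 - 1/2y - 14 → 1/2x + 2y^2 - 2y - 39
  leading term x: subtract (-1/210)·h_4 from 1/2x + 2y^2 - 2y - 39 → 11/35y^3 + 309/140y^2 - 599/70y - 346/7
  leading term y^3: no divisor's leading term divides it; move 11/35y^3 to the remainder.
  leading term y^2: no divisor's leading term divides it; move 309/140y^2 to the remainder.
  leading term y: no divisor's leading term divides it; move -599/70y to the remainder.
  leading term 1: no divisor's leading term divides it; move -346/7 to the remainder.
  remainder 11/35y^3 + 309/140y^2 - 599/70y - 346/7 ≠ 0; add h_5 = 11/35y^3 + 309/140y^2 - 599/70y - 346/7 to the basis.

S(f_2,f_3): lcm = x^2y. S = -3x^2 - 8xy^2 + 9xy + 150x + 1/2y^2 + 6y.
  leading term x^2: subtract (-1/2)·f_1 from -3x^2 - 8xy^2 + 9xy + 150x + 1/2y^2 + 6y → -8xy^2 + 19/2xy + 150x + 5/2y^2 + 3y - 60
  leading term xy^2: subtract (8y)·f_2 from -8xy^2 + 19/2xy + 150x + 5/2y^2 + 3y - 60 → -29/2xy + 150x - 64y^3 + 149/2y^2 + 1203y - 60
  leading term xy: subtract (29/2)·f_2 from -29/2xy + 150x - 64y^3 + 149/2y^2 + 1203y - 60 → 213/2x - 64y^3 - 83/2y^2 + 2667/2y + 2115
  leading term x: subtract (-71/70)·h_4 from 213/2x - 64y^3 - 83/2y^2 + 2667/2y + 2115 → 103/35y^3 + 367/140y^2 - 2211/35y - 744/7
  leading term y^3: subtract (103/11)·h_5 from 103/35y^3 + 367/140y^2 - 2211/35y - 744/7 → -397/22y^2 + 373/22y + 3922/11
  leading term y^2: no divisor's leading term divides it; move -397/22y^2 to the remainder.
  leading term y: no divisor's leading term divides it; move 373/22y to the remainder.
  leading term 1: no divisor's leading term divides it; move 3922/11 to the remainder.
  remainder -397/22y^2 + 373/22y + 3922/11 ≠ 0; add h_6 = -397/22y^2 + 373/22y + 3922/11 to the basis.

S(f_2,h_5): lcm = xy^3. S = -441/44xy^2 + 599/22xy + 1730/11x - 8y^4 + 9y^3 + 150y^2.
  leading term xy^2: subtract (441/44y)·f_2 from -441/44xy^2 + 599/22xy + 1730/11x - 8y^4 + 9y^3 + 150y^2 → -125/44xy + 1730/11x - 8y^4 - 783/11y^3 + 10569/44y^2 + 33075/22y
  leading term xy: subtract (125/44)·f_2 from -125/44xy + 1730/11x - 8y^4 - 783/11y^3 + 10569/44y^2 + 33075/22y → 595/4x - 8y^4 - 783/11y^3 + 9569/44y^2 + 67275/44y + 9375/22
  leading term x: subtract (-17/12)·h_4 from 595/4x - 8y^4 - 783/11y^3 + 9569/44y^2 + 67275/44y + 9375/22 → -8y^4 + 491/22y^3 + 24561/88y^2 - 9279/22y - 29440/11
  leading term y^4: subtract (-280/11y)·h_5 from -8y^4 + 491/22y^3 + 24561/88y^2 - 9279/22y - 29440/11 → 157/2y^3 + 5393/88y^2 - 36959/22y - 29440/11
  leading term y^3: subtract (5495/22)·h_5 from 157/2y^3 + 5393/88y^2 - 36959/22y - 29440/11 → -490y^2 + 20125/44y + 106365/11
  leading term y^2: subtract (10780/397)·h_6 from -490y^2 + 20125/44y + 106365/11 → -52255/17468y - 52255/4367
  leading term y: no divisor's leading term divides it; move -52255/17468y to the remainder.
  leading term 1: no divisor's leading term divides it; move -52255/4367 to the remainder.
  remainder -52255/17468y - 52255/4367 ≠ 0; add h_7 = -52255/17468y - 52255/4367 to the basis.

The other S-polynomials (S(f_1,h_4), S(f_2,h_4), S(f_3,h_4), S(f_1,h_5), S(f_3,h_5), S(h_4,h_5), S(f_1,h_6), S(f_2,h_6), S(f_3,h_6), S(h_4,h_6), S(h_5,h_6), S(f_1,h_7), S(f_2,h_7), S(f_3,h_7), S(h_4,h_7), S(h_5,h_7), S(h_6,h_7)) all reduce to 0 modulo the current basis, so we have a Gröbner basis.
Inter-reduce: drop elements whose leading term is divisible by another's, tail-reduce, and make monic.
Reduced Gröbner basis: {x + 2, y + 4}.

A lex Gröbner basis eliminates variables successively. Here y + 4 depends only on y, with roots {-4}; lifting each root through the earlier basis elements recovers the full solutions.
  y = -4: the earlier basis element becomes x + 2 = 0, giving x = -2 — point (-2, -4).
Each listed point satisfies every original equation (direct substitution).
Zero-dimensionality of the ideal guarantees finitely many solutions over ℂ.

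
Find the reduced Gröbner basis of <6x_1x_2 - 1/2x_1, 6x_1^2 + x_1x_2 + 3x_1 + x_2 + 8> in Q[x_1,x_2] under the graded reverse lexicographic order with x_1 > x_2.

f_1 = 6x_1x_2 - 1/2x_1, LT = x_1x_2.
f_2 = 6x_1^2 + x_1x_2 + 3x_1 + x_2 + 8, LT = x_1^2.

S(f_1,f_2): lcm = x_1^2x_2. S = -1/6x_1x_2^2 - 1/12x_1^2 - 1/2x_1x_2 - 1/6x_2^2 - 4/3x_2.
  leading term x_1x_2^2: subtract (-1/36x_2)·f_1 from -1/6x_1x_2^2 - 1/12x_1^2 - 1/2x_1x_2 - 1/6x_2^2 - 4/3x_2 → -1/12x_1^2 - 37/72x_1x_2 - 1/6x_2^2 - 4/3x_2
  leading term x_1^2: subtract (-1/72)·f_2 from -1/12x_1^2 - 37/72x_1x_2 - 1/6x_2^2 - 4/3x_2 → -1/2x_1x_2 - 1/6x_2^2 + 1/24x_1 - 95/72x_2 + 1/9
  leading term x_1x_2: subtract (-1/12)·f_1 from -1/2x_1x_2 - 1/6x_2^2 + 1/24x_1 - 95/72x_2 + 1/9 → -1/6x_2^2 - 95/72x_2 + 1/9
  leading term x_2^2: no divisor's leading term divides it; move -1/6x_2^2 to the remainder.
  leading term x_2: no divisor's leading term divides it; move -95/72x_2 to the remainder.
  leading term 1: no divisor's leading term divides it; move 1/9 to the remainder.
  remainder -1/6x_2^2 - 95/72x_2 + 1/9 ≠ 0; add g_3 = -1/6x_2^2 - 95/72x_2 + 1/9 to the basis.

The other S-polynomials (S(f_1,g_3), S(f_2,g_3)) all reduce to 0 modulo the current basis, so we have a Gröbner basis.

G = {x_1^2 + 37/72x_1 + 1/6x_2 + 4/3, x_1x_2 - 1/12x_1, x_2^2 + 95/12x_2 - 2/3}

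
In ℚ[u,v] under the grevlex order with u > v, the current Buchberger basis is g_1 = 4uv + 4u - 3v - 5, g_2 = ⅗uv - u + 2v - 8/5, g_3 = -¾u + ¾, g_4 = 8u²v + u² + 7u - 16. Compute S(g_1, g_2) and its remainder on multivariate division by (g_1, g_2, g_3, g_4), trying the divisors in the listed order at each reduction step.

S(g_1, g_2) = 8/3u - 49/12v + 17/12; remainder on division = -49/12v + 49/12.

lcm(LM(g_1), LM(g_2)) = uv.
S = (lcm/LT(g_1))·g_1 − (lcm/LT(g_2))·g_2 = 8/3u - 49/12v + 17/12.
Reduce S modulo (g_1, g_2, g_3, g_4) in that order:
  leading term u: subtract (-32/9)·g_3 from 8/3u - 49/12v + 17/12 → -49/12v + 49/12
  leading term v: no divisor's leading term divides it; move -49/12v to the remainder.
  leading term 1: no divisor's leading term divides it; move 49/12 to the remainder.
The remainder -49/12v + 49/12 is nonzero, so it would be added as the next basis element.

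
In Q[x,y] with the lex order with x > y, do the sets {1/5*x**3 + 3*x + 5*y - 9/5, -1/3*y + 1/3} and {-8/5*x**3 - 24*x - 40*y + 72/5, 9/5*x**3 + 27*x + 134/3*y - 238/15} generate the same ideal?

Yes, the ideals are equal.

Two ideals are equal iff their reduced Gröbner bases coincide (the reduced basis is unique for a fixed ordering).
Buchberger on the first generating set:
f_1 = 1/5*x**3 + 3*x + 5*y - 9/5, LT = x**3.
f_2 = -1/3*y + 1/3, LT = y.

The S-polynomials (S(f_1,f_2)) all reduce to 0 modulo the current basis, so we have a Gröbner basis.
Inter-reduce: drop elements whose leading term is divisible by another's, tail-reduce, and make monic.
Reduced Gröbner basis: {x**3 + 15*x + 16, y - 1}.

Buchberger on the second generating set:
h_1 = -8/5*x**3 - 24*x - 40*y + 72/5, LT = x**3.
h_2 = 9/5*x**3 + 27*x + 134/3*y - 238/15, LT = x**3.

S(h_1,h_2): lcm = x**3. S = 5/27*y - 5/27.
  leading term y: no divisor's leading term divides it; move 5/27*y to the remainder.
  leading term 1: no divisor's leading term divides it; move -5/27 to the remainder.
  remainder 5/27*y - 5/27 ≠ 0; add k_3 = 5/27*y - 5/27 to the basis.

The other S-polynomials (S(h_1,k_3), S(h_2,k_3)) all reduce to 0 modulo the current basis, so we have a Gröbner basis.
Inter-reduce: drop elements whose leading term is divisible by another's, tail-reduce, and make monic.
Reduced Gröbner basis: {x**3 + 15*x + 16, y - 1}.

The two bases agree; hence the ideals are identical.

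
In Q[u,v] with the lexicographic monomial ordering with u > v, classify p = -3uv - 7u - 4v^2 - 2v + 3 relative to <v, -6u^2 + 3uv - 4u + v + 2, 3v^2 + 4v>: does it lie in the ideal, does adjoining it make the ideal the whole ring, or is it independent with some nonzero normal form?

First compute the reduced Gröbner basis of I by Buchberger's algorithm.
f_1 = v, LT = v.
f_2 = -6u^2 + 3uv - 4u + v + 2, LT = u^2.
f_3 = 3v^2 + 4v, LT = v^2.

The S-polynomials (S(f_1,f_2), S(f_1,f_3), S(f_2,f_3)) all reduce to 0 modulo the current basis, so we have a Gröbner basis.
Inter-reduce: drop elements whose leading term is divisible by another's, tail-reduce, and make monic.
Reduced Gröbner basis: {u^2 + 2/3u - 1/3, v}.
Label its elements g_1 = u^2 + 2/3u - 1/3, g_2 = v.

Reduce p = -3uv - 7u - 4v^2 - 2v + 3 modulo G:
  leading term uv: subtract (-3u)·g_2 from -3uv - 7u - 4v^2 - 2v + 3 → -7u - 4v^2 - 2v + 3
  leading term u: no divisor's leading term divides it; move -7u to the remainder.
  leading term v^2: subtract (-4v)·g_2 from -4v^2 - 2v + 3 → -2v + 3
  leading term v: subtract (-2)·g_2 from -2v + 3 → 3
  leading term 1: no divisor's leading term divides it; move 3 to the remainder.
  normal form = -7u + 3.
The normal form is nonzero, so p ∉ I. Since p minus its normal form lies in I, I + (p) = I + (r) where r = -7u + 3; decide whether this ideal is the whole ring.
Run Buchberger on G together with r (pairs among the g_i already reduce to 0 since G is a Gröbner basis):
g_1 = u^2 + 2/3u - 1/3, LT = u^2.
g_2 = v, LT = v.
r = -7u + 3, LT = u.

S(g_1,r): lcm = u^2. S = 23/21u - 1/3.
  leading term u: subtract (-23/147)·r from 23/21u - 1/3 → 20/147
  leading term 1: no divisor's leading term divides it; move 20/147 to the remainder.
  remainder 20/147 ≠ 0; add m_4 = 20/147 to the basis.

The other S-polynomials (S(g_1,g_2), S(g_2,r), S(g_1,m_4), S(g_2,m_4), S(r,m_4)) all reduce to 0 modulo the current basis, so we have a Gröbner basis.
Inter-reduce: drop elements whose leading term is divisible by another's, tail-reduce, and make monic.
Reduced Gröbner basis: {1}.
The reduced Gröbner basis of I + (p) is {1}: the ideal is the whole ring, so the enlarged system has no common solution — adjoining p is inconsistent.

Adjoining -3uv - 7u - 4v^2 - 2v + 3 makes the ideal the whole ring: the system is inconsistent.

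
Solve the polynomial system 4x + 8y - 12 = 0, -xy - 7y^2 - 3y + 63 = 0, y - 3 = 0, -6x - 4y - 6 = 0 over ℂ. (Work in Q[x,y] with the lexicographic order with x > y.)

Compute a lex Gröbner basis by Buchberger's algorithm.
f_1 = 4x + 8y - 12, LT = x.
f_2 = -xy - 7y^2 - 3y + 63, LT = xy.
f_3 = y - 3, LT = y.
f_4 = -6x - 4y - 6, LT = x.

The S-polynomials (S(f_1,f_2), S(f_1,f_3), S(f_1,f_4), S(f_2,f_3), S(f_2,f_4), S(f_3,f_4)) all reduce to 0 modulo the current basis, so we have a Gröbner basis.
Inter-reduce: drop elements whose leading term is divisible by another's, tail-reduce, and make monic.
Reduced Gröbner basis: {x + 3, y - 3}.

From the last basis element, y - 3 = 0, so y takes values in {3}. Each choice, substituted upward through the basis, yields the corresponding point(s) of the solution set.
  y = 3: the earlier basis element becomes x + 3 = 0, giving x = -3 — point (-3, 3).

{(-3, 3)}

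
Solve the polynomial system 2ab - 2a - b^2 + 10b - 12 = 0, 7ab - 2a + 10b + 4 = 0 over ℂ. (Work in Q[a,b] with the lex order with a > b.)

Compute a lex Gröbner basis by Buchberger's algorithm.
f_1 = 2ab - 2a - b^2 + 10b - 12, LT = ab.
f_2 = 7ab - 2a + 10b + 4, LT = ab.

S(f_1,f_2): lcm = ab. S = -5/7a - 1/2b^2 + 25/7b - 46/7.
  leading term a: no divisor's leading term divides it; move -5/7a to the remainder.
  leading term b^2: no divisor's leading term divides it; move -1/2b^2 to the remainder.
  leading term b: no divisor's leading term divides it; move 25/7b to the remainder.
  leading term 1: no divisor's leading term divides it; move -46/7 to the remainder.
  remainder -5/7a - 1/2b^2 + 25/7b - 46/7 ≠ 0; add h_3 = -5/7a - 1/2b^2 + 25/7b - 46/7 to the basis.

S(f_1,h_3): lcm = ab. S = -a - 7/10b^3 + 9/2b^2 - 21/5b - 6.
  leading term a: subtract (7/5)·h_3 from -a - 7/10b^3 + 9/2b^2 - 21/5b - 6 → -7/10b^3 + 26/5b^2 - 46/5b + 16/5
  leading term b^3: no divisor's leading term divides it; move -7/10b^3 to the remainder.
  leading term b^2: no divisor's leading term divides it; move 26/5b^2 to the remainder.
  leading term b: no divisor's leading term divides it; move -46/5b to the remainder.
  leading term 1: no divisor's leading term divides it; move 16/5 to the remainder.
  remainder -7/10b^3 + 26/5b^2 - 46/5b + 16/5 ≠ 0; add h_4 = -7/10b^3 + 26/5b^2 - 46/5b + 16/5 to the basis.

The other S-polynomials (S(f_2,h_3), S(f_1,h_4), S(f_2,h_4), S(h_3,h_4)) all reduce to 0 modulo the current basis, so we have a Gröbner basis.
Inter-reduce: drop elements whose leading term is divisible by another's, tail-reduce, and make monic.
Reduced Gröbner basis: {a + 7/10b^2 - 5b + 46/5, b^3 - 52/7b^2 + 92/7b - 32/7}.

Elimination: the polynomial b^3 - 52/7b^2 + 92/7b - 32/7 lies in the elimination ideal for b, so b ∈ {2, 19/7 - sqrt(249)/7, sqrt(249)/7 + 19/7}. For each such b, the remaining basis elements (now univariate) give the rest of the solution.
  b = 2: the earlier basis element becomes a + 2 = 0, giving a = -2 — point (-2, 2).
  b = 19/7 - sqrt(249)/7: the earlier basis element becomes a + 6*sqrt(249)/35 + 152/35 = 0, giving a = -152/35 - 6*sqrt(249)/35 — point (-152/35 - 6*sqrt(249)/35, 19/7 - sqrt(249)/7).
  b = sqrt(249)/7 + 19/7: the earlier basis element becomes a - 6*sqrt(249)/35 + 152/35 = 0, giving a = -152/35 + 6*sqrt(249)/35 — point (-152/35 + 6*sqrt(249)/35, sqrt(249)/7 + 19/7).
Zero-dimensionality of the ideal guarantees finitely many solutions over ℂ.

{(-2, 2), (-152/35 - 6*sqrt(249)/35, 19/7 - sqrt(249)/7), (-152/35 + 6*sqrt(249)/35, sqrt(249)/7 + 19/7)}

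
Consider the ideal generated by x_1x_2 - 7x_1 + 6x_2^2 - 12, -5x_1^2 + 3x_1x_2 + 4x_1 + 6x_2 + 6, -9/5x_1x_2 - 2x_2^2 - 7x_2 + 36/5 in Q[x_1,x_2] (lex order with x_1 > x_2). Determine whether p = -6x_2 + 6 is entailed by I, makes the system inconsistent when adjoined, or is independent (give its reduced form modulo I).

-6x_2 + 6 lies in I (it reduces to 0).

First compute the reduced Gröbner basis of I by Buchberger's algorithm.
f_1 = x_1x_2 - 7x_1 + 6x_2^2 - 12, LT = x_1x_2.
f_2 = -5x_1^2 + 3x_1x_2 + 4x_1 + 6x_2 + 6, LT = x_1^2.
f_3 = -9/5x_1x_2 - 2x_2^2 - 7x_2 + 36/5, LT = x_1x_2.

S(f_1,f_2): lcm = x_1^2x_2. S = -7x_1^2 + 33/5x_1x_2^2 + 4/5x_1x_2 - 12x_1 + 6/5x_2^2 + 6/5x_2.
  leading term x_1^2: subtract (7/5)·f_2 from -7x_1^2 + 33/5x_1x_2^2 + 4/5x_1x_2 - 12x_1 + 6/5x_2^2 + 6/5x_2 → 33/5x_1x_2^2 - 17/5x_1x_2 - 88/5x_1 + 6/5x_2^2 - 36/5x_2 - 42/5
  leading term x_1x_2^2: subtract (33/5x_2)·f_1 from 33/5x_1x_2^2 - 17/5x_1x_2 - 88/5x_1 + 6/5x_2^2 - 36/5x_2 - 42/5 → 214/5x_1x_2 - 88/5x_1 - 198/5x_2^3 + 6/5x_2^2 + 72x_2 - 42/5
  leading term x_1x_2: subtract (214/5)·f_1 from 214/5x_1x_2 - 88/5x_1 - 198/5x_2^3 + 6/5x_2^2 + 72x_2 - 42/5 → 282x_1 - 198/5x_2^3 - 1278/5x_2^2 + 72x_2 + 2526/5
  leading term x_1: no divisor's leading term divides it; move 282x_1 to the remainder.
  leading term x_2^3: no divisor's leading term divides it; move -198/5x_2^3 to the remainder.
  leading term x_2^2: no divisor's leading term divides it; move -1278/5x_2^2 to the remainder.
  leading term x_2: no divisor's leading term divides it; move 72x_2 to the remainder.
  leading term 1: no divisor's leading term divides it; move 2526/5 to the remainder.
  remainder 282x_1 - 198/5x_2^3 - 1278/5x_2^2 + 72x_2 + 2526/5 ≠ 0; add h_4 = 282x_1 - 198/5x_2^3 - 1278/5x_2^2 + 72x_2 + 2526/5 to the basis.

S(f_1,f_3): lcm = x_1x_2. S = -7x_1 + 44/9x_2^2 - 35/9x_2 - 8.
  leading term x_1: subtract (-7/282)·h_4 from -7x_1 + 44/9x_2^2 - 35/9x_2 - 8 → -231/235x_2^3 - 3079/2115x_2^2 - 889/423x_2 + 1067/235
  leading term x_2^3: no divisor's leading term divides it; move -231/235x_2^3 to the remainder.
  leading term x_2^2: no divisor's leading term divides it; move -3079/2115x_2^2 to the remainder.
  leading term x_2: no divisor's leading term divides it; move -889/423x_2 to the remainder.
  leading term 1: no divisor's leading term divides it; move 1067/235 to the remainder.
  remainder -231/235x_2^3 - 3079/2115x_2^2 - 889/423x_2 + 1067/235 ≠ 0; add h_5 = -231/235x_2^3 - 3079/2115x_2^2 - 889/423x_2 + 1067/235 to the basis.

S(f_2,f_3): lcm = x_1^2x_2. S = -77/45x_1x_2^2 - 211/45x_1x_2 + 4x_1 - 6/5x_2^2 - 6/5x_2.
  leading term x_1x_2^2: subtract (-77/45x_2)·f_1 from -77/45x_1x_2^2 - 211/45x_1x_2 + 4x_1 - 6/5x_2^2 - 6/5x_2 → -50/3x_1x_2 + 4x_1 + 154/15x_2^3 - 6/5x_2^2 - 326/15x_2
  leading term x_1x_2: subtract (-50/3)·f_1 from -50/3x_1x_2 + 4x_1 + 154/15x_2^3 - 6/5x_2^2 - 326/15x_2 → -338/3x_1 + 154/15x_2^3 + 494/5x_2^2 - 326/15x_2 - 200
  leading term x_1: subtract (-169/423)·h_4 from -338/3x_1 + 154/15x_2^3 + 494/5x_2^2 - 326/15x_2 - 200 → -3916/705x_2^3 - 156/47x_2^2 + 4958/705x_2 + 1298/705
  leading term x_2^3: subtract (356/63)·h_5 from -3916/705x_2^3 - 156/47x_2^2 + 4958/705x_2 + 1298/705 → 13912/2835x_2^2 + 7658/405x_2 - 7502/315
  leading term x_2^2: no divisor's leading term divides it; move 13912/2835x_2^2 to the remainder.
  leading term x_2: no divisor's leading term divides it; move 7658/405x_2 to the remainder.
  leading term 1: no divisor's leading term divides it; move -7502/315 to the remainder.
  remainder 13912/2835x_2^2 + 7658/405x_2 - 7502/315 ≠ 0; add h_6 = 13912/2835x_2^2 + 7658/405x_2 - 7502/315 to the basis.

S(f_1,h_4): lcm = x_1x_2. S = -7x_1 + 33/235x_2^4 + 213/235x_2^3 + 270/47x_2^2 - 421/235x_2 - 12.
  leading term x_1: subtract (-7/282)·h_4 from -7x_1 + 33/235x_2^4 + 213/235x_2^3 + 270/47x_2^2 - 421/235x_2 - 12 → 33/235x_2^4 - 18/235x_2^3 - 3/5x_2^2 - 1/235x_2 + 127/235
  leading term x_2^4: subtract (-1/7x_2)·h_5 from 33/235x_2^4 - 18/235x_2^3 - 3/5x_2^2 - 1/235x_2 + 127/235 → -4213/14805x_2^3 - 1904/2115x_2^2 + 212/329x_2 + 127/235
  leading term x_2^3: subtract (383/1323)·h_5 from -4213/14805x_2^3 - 1904/2115x_2^2 + 212/329x_2 + 127/235 → -5701/11907x_2^2 + 2131/1701x_2 - 1024/1323
  leading term x_2^2: subtract (-28505/292152)·h_6 from -5701/11907x_2^2 + 2131/1701x_2 - 1024/1323 → 1357495/438228x_2 - 1357495/438228
  leading term x_2: no divisor's leading term divides it; move 1357495/438228x_2 to the remainder.
  leading term 1: no divisor's leading term divides it; move -1357495/438228 to the remainder.
  remainder 1357495/438228x_2 - 1357495/438228 ≠ 0; add h_7 = 1357495/438228x_2 - 1357495/438228 to the basis.

The other S-polynomials (S(f_2,h_4), S(f_3,h_4), S(f_1,h_5), S(f_2,h_5), S(f_3,h_5), S(h_4,h_5), S(f_1,h_6), S(f_2,h_6), S(f_3,h_6), S(h_4,h_6), S(h_5,h_6), S(f_1,h_7), S(f_2,h_7), S(f_3,h_7), S(h_4,h_7), S(h_5,h_7), S(h_6,h_7)) all reduce to 0 modulo the current basis, so we have a Gröbner basis.
Inter-reduce: drop elements whose leading term is divisible by another's, tail-reduce, and make monic.
Reduced Gröbner basis: {x_1 + 1, x_2 - 1}.
Label its elements g_1 = x_1 + 1, g_2 = x_2 - 1.

Reduce p = -6x_2 + 6 modulo G:
  leading term x_2: subtract (-6)·g_2 from -6x_2 + 6 → 0
  normal form = 0.
Since the normal form is 0, p ∈ I.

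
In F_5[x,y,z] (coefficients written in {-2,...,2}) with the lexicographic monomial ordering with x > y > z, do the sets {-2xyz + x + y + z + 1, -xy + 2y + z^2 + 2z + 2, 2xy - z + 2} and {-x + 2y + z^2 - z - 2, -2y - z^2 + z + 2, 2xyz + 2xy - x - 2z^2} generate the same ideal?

Since reduced Gröbner bases are canonical representatives of ideals under a given ordering, it suffices to compute and compare them.
Buchberger on the first generating set:
f_1 = -2xyz + x + y + z + 1, LT = xyz.
f_2 = -xy + 2y + z^2 + 2z + 2, LT = xy.
f_3 = 2xy - z + 2, LT = xy.

S(f_1,f_2): lcm = xyz. S = 2x + 2yz + 2y + z^3 + 2z^2 - z + 2.
  leading term x: no divisor's leading term divides it; move 2x to the remainder.
  leading term yz: no divisor's leading term divides it; move 2yz to the remainder.
  leading term y: no divisor's leading term divides it; move 2y to the remainder.
  leading term z^3: no divisor's leading term divides it; move z^3 to the remainder.
  leading term z^2: no divisor's leading term divides it; move 2z^2 to the remainder.
  leading term z: no divisor's leading term divides it; move -z to the remainder.
  leading term 1: no divisor's leading term divides it; move 2 to the remainder.
  remainder 2x + 2yz + 2y + z^3 + 2z^2 - z + 2 ≠ 0; add g_4 = 2x + 2yz + 2y + z^3 + 2z^2 - z + 2 to the basis.

S(f_1,f_3): lcm = xyz. S = 2x + 2y - 2z^2 + z + 2.
  leading term x: subtract (1)·g_4 from 2x + 2y - 2z^2 + z + 2 → -2yz - z^3 + z^2 + 2z
  leading term yz: no divisor's leading term divides it; move -2yz to the remainder.
  leading term z^3: no divisor's leading term divides it; move -z^3 to the remainder.
  leading term z^2: no divisor's leading term divides it; move z^2 to the remainder.
  leading term z: no divisor's leading term divides it; move 2z to the remainder.
  remainder -2yz - z^3 + z^2 + 2z ≠ 0; add g_5 = -2yz - z^3 + z^2 + 2z to the basis.

S(f_2,f_3): lcm = xy. S = -2y - z^2 + z + 2.
  leading term y: no divisor's leading term divides it; move -2y to the remainder.
  leading term z^2: no divisor's leading term divides it; move -z^2 to the remainder.
  leading term z: no divisor's leading term divides it; move z to the remainder.
  leading term 1: no divisor's leading term divides it; move 2 to the remainder.
  remainder -2y - z^2 + z + 2 ≠ 0; add g_6 = -2y - z^2 + z + 2 to the basis.

S(f_1,g_4): lcm = xyz. S = 2x - y^2z^2 - y^2z + 2yz^4 - yz^3 - 2yz^2 - yz + 2y + 2z + 2.
  leading term x: subtract (1)·g_4 from 2x - y^2z^2 - y^2z + 2yz^4 - yz^3 - 2yz^2 - yz + 2y + 2z + 2 → -y^2z^2 - y^2z + 2yz^4 - yz^3 - 2yz^2 + 2yz - z^3 - 2z^2 - 2z
  leading term y^2z^2: subtract (-2yz)·g_5 from -y^2z^2 - y^2z + 2yz^4 - yz^3 - 2yz^2 + 2yz - z^3 - 2z^2 - 2z → -y^2z + yz^3 + 2yz^2 + 2yz - z^3 - 2z^2 - 2z
  leading term y^2z: subtract (-2y)·g_5 from -y^2z + yz^3 + 2yz^2 + 2yz - z^3 - 2z^2 - 2z → -yz^3 - yz^2 + yz - z^3 - 2z^2 - 2z
  leading term yz^3: subtract (-2z^2)·g_5 from -yz^3 - yz^2 + yz - z^3 - 2z^2 - 2z → -yz^2 + yz - 2z^5 + 2z^4 - 2z^3 - 2z^2 - 2z
  leading term yz^2: subtract (-2z)·g_5 from -yz^2 + yz - 2z^5 + 2z^4 - 2z^3 - 2z^2 - 2z → yz - 2z^5 + 2z^2 - 2z
  leading term yz: subtract (2)·g_5 from yz - 2z^5 + 2z^2 - 2z → -2z^5 + 2z^3 - z
  leading term z^5: no divisor's leading term divides it; move -2z^5 to the remainder.
  leading term z^3: no divisor's leading term divides it; move 2z^3 to the remainder.
  leading term z: no divisor's leading term divides it; move -z to the remainder.
  remainder -2z^5 + 2z^3 - z ≠ 0; add g_7 = -2z^5 + 2z^3 - z to the basis.

S(f_2,g_4): lcm = xy. S = -y^2z - y^2 + 2yz^3 - yz^2 - 2yz + 2y - z^2 - 2z - 2.
  leading term y^2z: subtract (-2y)·g_5 from -y^2z - y^2 + 2yz^3 - yz^2 - 2yz + 2y - z^2 - 2z - 2 → -y^2 + yz^2 + 2yz + 2y - z^2 - 2z - 2
  leading term y^2: subtract (-2y)·g_6 from -y^2 + yz^2 + 2yz + 2y - z^2 - 2z - 2 → -yz^2 - yz + y - z^2 - 2z - 2
  leading term yz^2: subtract (-2z)·g_5 from -yz^2 - yz + y - z^2 - 2z - 2 → -yz + y - 2z^4 + 2z^3 - 2z^2 - 2z - 2
  leading term yz: subtract (-2)·g_5 from -yz + y - 2z^4 + 2z^3 - 2z^2 - 2z - 2 → y - 2z^4 + 2z - 2
  leading term y: subtract (2)·g_6 from y - 2z^4 + 2z - 2 → -2z^4 + 2z^2 - 1
  leading term z^4: no divisor's leading term divides it; move -2z^4 to the remainder.
  leading term z^2: no divisor's leading term divides it; move 2z^2 to the remainder.
  leading term 1: no divisor's leading term divides it; move -1 to the remainder.
  remainder -2z^4 + 2z^2 - 1 ≠ 0; add g_8 = -2z^4 + 2z^2 - 1 to the basis.

The other S-polynomials (S(f_3,g_4), S(f_1,g_5), S(f_2,g_5), S(f_3,g_5), S(g_4,g_5), S(f_1,g_6), S(f_2,g_6), S(f_3,g_6), S(g_4,g_6), S(g_5,g_6), S(f_1,g_7), S(f_2,g_7), S(f_3,g_7), S(g_4,g_7), S(g_5,g_7), S(g_6,g_7), S(f_1,g_8), S(f_2,g_8), S(f_3,g_8), S(g_4,g_8), S(g_5,g_8), S(g_6,g_8), S(g_7,g_8)) all reduce to 0 modulo the current basis, so we have a Gröbner basis.
Inter-reduce: drop elements whose leading term is divisible by another's, tail-reduce, and make monic.
Reduced Gröbner basis: {x + z^2 + z + 2, y - 2z^2 + 2z - 1, z^4 - z^2 - 2}.

Buchberger on the second generating set:
h_1 = -x + 2y + z^2 - z - 2, LT = x.
h_2 = -2y - z^2 + z + 2, LT = y.
h_3 = 2xyz + 2xy - x - 2z^2, LT = xyz.

S(h_1,h_3): lcm = xyz. S = -xy - 2x - 2y^2z - yz^3 + yz^2 + 2yz + z^2.
  leading term xy: subtract (y)·h_1 from -xy - 2x - 2y^2z - yz^3 + yz^2 + 2yz + z^2 → -2x - 2y^2z - 2y^2 - yz^3 - 2yz + 2y + z^2
  leading term x: subtract (2)·h_1 from -2x - 2y^2z - 2y^2 - yz^3 - 2yz + 2y + z^2 → -2y^2z - 2y^2 - yz^3 - 2yz - 2y - z^2 + 2z - 1
  leading term y^2z: subtract (yz)·h_2 from -2y^2z - 2y^2 - yz^3 - 2yz - 2y - z^2 + 2z - 1 → -2y^2 - yz^2 + yz - 2y - z^2 + 2z - 1
  leading term y^2: subtract (y)·h_2 from -2y^2 - yz^2 + yz - 2y - z^2 + 2z - 1 → y - z^2 + 2z - 1
  leading term y: subtract (2)·h_2 from y - z^2 + 2z - 1 → z^2
  leading term z^2: no divisor's leading term divides it; move z^2 to the remainder.
  remainder z^2 ≠ 0; add k_4 = z^2 to the basis.

The other S-polynomials (S(h_1,h_2), S(h_2,h_3), S(h_1,k_4), S(h_2,k_4), S(h_3,k_4)) all reduce to 0 modulo the current basis, so we have a Gröbner basis.
Inter-reduce: drop elements whose leading term is divisible by another's, tail-reduce, and make monic.
Reduced Gröbner basis: {x, y + 2z - 1, z^2}.

These differ, so the ideals are not equal.

No, the ideals differ.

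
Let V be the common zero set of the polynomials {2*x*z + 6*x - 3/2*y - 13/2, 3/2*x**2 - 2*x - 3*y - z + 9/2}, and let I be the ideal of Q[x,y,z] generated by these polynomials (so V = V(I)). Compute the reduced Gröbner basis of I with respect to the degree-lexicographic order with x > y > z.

f_1 = 2*x*z + 6*x - 3/2*y - 13/2, LT = x*z.
f_2 = 3/2*x**2 - 2*x - 3*y - z + 9/2, LT = x**2.

S(f_1,f_2): lcm = x**2*z. S = 3*x**2 - 3/4*x*y + 4/3*x*z + 2*y*z + 2/3*z**2 - 13/4*x - 3*z.
  reduce S modulo (f_1, f_2):
  remainder -3/4*x*y + 2*y*z + 2/3*z**2 - 13/4*x + 7*y - z - 14/3 ≠ 0; add g_3 = -3/4*x*y + 2*y*z + 2/3*z**2 - 13/4*x + 7*y - z - 14/3 to the basis.

S(f_1,g_3): lcm = x*y*z. S = 8/3*y*z**2 + 8/9*z**3 + 3*x*y - 13/3*x*z - 3/4*y**2 + 28/3*y*z - 4/3*z**2 - 13/4*y - 56/9*z.
  reduce S modulo (f_1, f_2, g_3):
  remainder 8/3*y*z**2 + 8/9*z**3 - 3/4*y**2 + 52/3*y*z + 4/3*z**2 + 43/2*y - 92/9*z - 131/4 ≠ 0; add g_4 = 8/3*y*z**2 + 8/9*z**3 - 3/4*y**2 + 52/3*y*z + 4/3*z**2 + 43/2*y - 92/9*z - 131/4 to the basis.

The other S-polynomials (S(f_2,g_3), S(f_1,g_4), S(f_2,g_4), S(g_3,g_4)) all reduce to 0 modulo the current basis, so we have a Gröbner basis.

G = {y*z**2 + 1/3*z**3 - 9/32*y**2 + 13/2*y*z + 1/2*z**2 + 129/16*y - 23/6*z - 393/32, x**2 - 4/3*x - 2*y - 2/3*z + 3, x*y - 8/3*y*z - 8/9*z**2 + 13/3*x - 28/3*y + 4/3*z + 56/9, x*z + 3*x - 3/4*y - 13/4}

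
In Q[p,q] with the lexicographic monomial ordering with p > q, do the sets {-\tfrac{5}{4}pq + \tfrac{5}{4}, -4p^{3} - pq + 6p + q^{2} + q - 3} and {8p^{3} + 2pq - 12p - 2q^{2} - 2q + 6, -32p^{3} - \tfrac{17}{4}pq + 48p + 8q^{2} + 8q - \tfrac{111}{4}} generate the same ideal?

Yes, the ideals are equal.

Two ideals are equal iff their reduced Gröbner bases coincide (the reduced basis is unique for a fixed ordering).
Buchberger on the first generating set:
f_1 = -\tfrac{5}{4}pq + \tfrac{5}{4}, LT = pq.
f_2 = -4p^{3} - pq + 6p + q^{2} + q - 3, LT = p^{3}.

S(f_1,f_2): lcm = p^{3}q. S = -p^{2} - \tfrac{1}{4}pq^{2} + \tfrac{3}{2}pq + \tfrac{1}{4}q^{3} + \tfrac{1}{4}q^{2} - \tfrac{3}{4}q.
  leading term p^{2}: no divisor's leading term divides it; move -p^{2} to the remainder.
  leading term pq^{2}: subtract (\tfrac{1}{5}q)·f_1 from -\tfrac{1}{4}pq^{2} + \tfrac{3}{2}pq + \tfrac{1}{4}q^{3} + \tfrac{1}{4}q^{2} - \tfrac{3}{4}q → \tfrac{3}{2}pq + \tfrac{1}{4}q^{3} + \tfrac{1}{4}q^{2} - q
  leading term pq: subtract (-\tfrac{6}{5})·f_1 from \tfrac{3}{2}pq + \tfrac{1}{4}q^{3} + \tfrac{1}{4}q^{2} - q → \tfrac{1}{4}q^{3} + \tfrac{1}{4}q^{2} - q + \tfrac{3}{2}
  leading term q^{3}: no divisor's leading term divides it; move \tfrac{1}{4}q^{3} to the remainder.
  leading term q^{2}: no divisor's leading term divides it; move \tfrac{1}{4}q^{2} to the remainder.
  leading term q: no divisor's leading term divides it; move -q to the remainder.
  leading term 1: no divisor's leading term divides it; move \tfrac{3}{2} to the remainder.
  remainder -p^{2} + \tfrac{1}{4}q^{3} + \tfrac{1}{4}q^{2} - q + \tfrac{3}{2} ≠ 0; add g_3 = -p^{2} + \tfrac{1}{4}q^{3} + \tfrac{1}{4}q^{2} - q + \tfrac{3}{2} to the basis.

S(f_1,g_3): lcm = p^{2}q. S = -p + \tfrac{1}{4}q^{4} + \tfrac{1}{4}q^{3} - q^{2} + \tfrac{3}{2}q.
  leading term p: no divisor's leading term divides it; move -p to the remainder.
  leading term q^{4}: no divisor's leading term divides it; move \tfrac{1}{4}q^{4} to the remainder.
  leading term q^{3}: no divisor's leading term divides it; move \tfrac{1}{4}q^{3} to the remainder.
  leading term q^{2}: no divisor's leading term divides it; move -q^{2} to the remainder.
  leading term q: no divisor's leading term divides it; move \tfrac{3}{2}q to the remainder.
  remainder -p + \tfrac{1}{4}q^{4} + \tfrac{1}{4}q^{3} - q^{2} + \tfrac{3}{2}q ≠ 0; add g_4 = -p + \tfrac{1}{4}q^{4} + \tfrac{1}{4}q^{3} - q^{2} + \tfrac{3}{2}q to the basis.

S(f_1,g_4): lcm = pq. S = \tfrac{1}{4}q^{5} + \tfrac{1}{4}q^{4} - q^{3} + \tfrac{3}{2}q^{2} - 1.
  leading term q^{5}: no divisor's leading term divides it; move \tfrac{1}{4}q^{5} to the remainder.
  leading term q^{4}: no divisor's leading term divides it; move \tfrac{1}{4}q^{4} to the remainder.
  leading term q^{3}: no divisor's leading term divides it; move -q^{3} to the remainder.
  leading term q^{2}: no divisor's leading term divides it; move \tfrac{3}{2}q^{2} to the remainder.
  leading term 1: no divisor's leading term divides it; move -1 to the remainder.
  remainder \tfrac{1}{4}q^{5} + \tfrac{1}{4}q^{4} - q^{3} + \tfrac{3}{2}q^{2} - 1 ≠ 0; add g_5 = \tfrac{1}{4}q^{5} + \tfrac{1}{4}q^{4} - q^{3} + \tfrac{3}{2}q^{2} - 1 to the basis.

The other S-polynomials (S(f_2,g_3), S(f_2,g_4), S(g_3,g_4), S(f_1,g_5), S(f_2,g_5), S(g_3,g_5), S(g_4,g_5)) all reduce to 0 modulo the current basis, so we have a Gröbner basis.
Inter-reduce: drop elements whose leading term is divisible by another's, tail-reduce, and make monic.
Reduced Gröbner basis: {p - \tfrac{1}{4}q^{4} - \tfrac{1}{4}q^{3} + q^{2} - \tfrac{3}{2}q, q^{5} + q^{4} - 4q^{3} + 6q^{2} - 4}.

Buchberger on the second generating set:
h_1 = 8p^{3} + 2pq - 12p - 2q^{2} - 2q + 6, LT = p^{3}.
h_2 = -32p^{3} - \tfrac{17}{4}pq + 48p + 8q^{2} + 8q - \tfrac{111}{4}, LT = p^{3}.

S(h_1,h_2): lcm = p^{3}. S = \tfrac{15}{128}pq - \tfrac{15}{128}.
  leading term pq: no divisor's leading term divides it; move \tfrac{15}{128}pq to the remainder.
  leading term 1: no divisor's leading term divides it; move -\tfrac{15}{128} to the remainder.
  remainder \tfrac{15}{128}pq - \tfrac{15}{128} ≠ 0; add k_3 = \tfrac{15}{128}pq - \tfrac{15}{128} to the basis.

S(h_1,k_3): lcm = p^{3}q. S = p^{2} + \tfrac{1}{4}pq^{2} - \tfrac{3}{2}pq - \tfrac{1}{4}q^{3} - \tfrac{1}{4}q^{2} + \tfrac{3}{4}q.
  leading term p^{2}: no divisor's leading term divides it; move p^{2} to the remainder.
  leading term pq^{2}: subtract (\tfrac{32}{15}q)·k_3 from \tfrac{1}{4}pq^{2} - \tfrac{3}{2}pq - \tfrac{1}{4}q^{3} - \tfrac{1}{4}q^{2} + \tfrac{3}{4}q → -\tfrac{3}{2}pq - \tfrac{1}{4}q^{3} - \tfrac{1}{4}q^{2} + q
  leading term pq: subtract (-\tfrac{64}{5})·k_3 from -\tfrac{3}{2}pq - \tfrac{1}{4}q^{3} - \tfrac{1}{4}q^{2} + q → -\tfrac{1}{4}q^{3} - \tfrac{1}{4}q^{2} + q - \tfrac{3}{2}
  leading term q^{3}: no divisor's leading term divides it; move -\tfrac{1}{4}q^{3} to the remainder.
  leading term q^{2}: no divisor's leading term divides it; move -\tfrac{1}{4}q^{2} to the remainder.
  leading term q: no divisor's leading term divides it; move q to the remainder.
  leading term 1: no divisor's leading term divides it; move -\tfrac{3}{2} to the remainder.
  remainder p^{2} - \tfrac{1}{4}q^{3} - \tfrac{1}{4}q^{2} + q - \tfrac{3}{2} ≠ 0; add k_4 = p^{2} - \tfrac{1}{4}q^{3} - \tfrac{1}{4}q^{2} + q - \tfrac{3}{2} to the basis.

S(k_3,k_4): lcm = p^{2}q. S = -p + \tfrac{1}{4}q^{4} + \tfrac{1}{4}q^{3} - q^{2} + \tfrac{3}{2}q.
  leading term p: no divisor's leading term divides it; move -p to the remainder.
  leading term q^{4}: no divisor's leading term divides it; move \tfrac{1}{4}q^{4} to the remainder.
  leading term q^{3}: no divisor's leading term divides it; move \tfrac{1}{4}q^{3} to the remainder.
  leading term q^{2}: no divisor's leading term divides it; move -q^{2} to the remainder.
  leading term q: no divisor's leading term divides it; move \tfrac{3}{2}q to the remainder.
  remainder -p + \tfrac{1}{4}q^{4} + \tfrac{1}{4}q^{3} - q^{2} + \tfrac{3}{2}q ≠ 0; add k_5 = -p + \tfrac{1}{4}q^{4} + \tfrac{1}{4}q^{3} - q^{2} + \tfrac{3}{2}q to the basis.

S(k_3,k_5): lcm = pq. S = \tfrac{1}{4}q^{5} + \tfrac{1}{4}q^{4} - q^{3} + \tfrac{3}{2}q^{2} - 1.
  leading term q^{5}: no divisor's leading term divides it; move \tfrac{1}{4}q^{5} to the remainder.
  leading term q^{4}: no divisor's leading term divides it; move \tfrac{1}{4}q^{4} to the remainder.
  leading term q^{3}: no divisor's leading term divides it; move -q^{3} to the remainder.
  leading term q^{2}: no divisor's leading term divides it; move \tfrac{3}{2}q^{2} to the remainder.
  leading term 1: no divisor's leading term divides it; move -1 to the remainder.
  remainder \tfrac{1}{4}q^{5} + \tfrac{1}{4}q^{4} - q^{3} + \tfrac{3}{2}q^{2} - 1 ≠ 0; add k_6 = \tfrac{1}{4}q^{5} + \tfrac{1}{4}q^{4} - q^{3} + \tfrac{3}{2}q^{2} - 1 to the basis.

The other S-polynomials (S(h_2,k_3), S(h_1,k_4), S(h_2,k_4), S(h_1,k_5), S(h_2,k_5), S(k_4,k_5), S(h_1,k_6), S(h_2,k_6), S(k_3,k_6), S(k_4,k_6), S(k_5,k_6)) all reduce to 0 modulo the current basis, so we have a Gröbner basis.
Inter-reduce: drop elements whose leading term is divisible by another's, tail-reduce, and make monic.
Reduced Gröbner basis: {p - \tfrac{1}{4}q^{4} - \tfrac{1}{4}q^{3} + q^{2} - \tfrac{3}{2}q, q^{5} + q^{4} - 4q^{3} + 6q^{2} - 4}.

Same reduced basis, so the two generating sets span the same ideal.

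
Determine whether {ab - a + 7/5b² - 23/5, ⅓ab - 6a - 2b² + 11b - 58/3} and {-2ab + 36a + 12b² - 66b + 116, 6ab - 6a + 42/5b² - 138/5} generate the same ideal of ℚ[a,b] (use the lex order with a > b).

Yes, the ideals are equal.

Since reduced Gröbner bases are canonical representatives of ideals under a given ordering, it suffices to compute and compare them.
Buchberger on the first generating set:
f_1 = ab - a + 7/5b² - 23/5, LT = ab.
f_2 = ⅓ab - 6a - 2b² + 11b - 58/3, LT = ab.

S(f_1,f_2): lcm = ab. S = 17a + 37/5b² - 33b + 267/5.
  reduce S modulo (f_1, f_2):
  remainder 17a + 37/5b² - 33b + 267/5 ≠ 0; add g_3 = 17a + 37/5b² - 33b + 267/5 to the basis.

S(f_1,g_3): lcm = ab. S = -a - 37/85b³ + 284/85b² - 267/85b - 23/5.
  reduce S modulo (f_1, f_2, g_3):
  remainder -37/85b³ + 321/85b² - 432/85b - 124/85 ≠ 0; add g_4 = -37/85b³ + 321/85b² - 432/85b - 124/85 to the basis.

The other S-polynomials (S(f_2,g_3), S(f_1,g_4), S(f_2,g_4), S(g_3,g_4)) all reduce to 0 modulo the current basis, so we have a Gröbner basis.
Inter-reduce: drop elements whose leading term is divisible by another's, tail-reduce, and make monic.
Reduced Gröbner basis: {a + 37/85b² - 33/17b + 267/85, b³ - 321/37b² + 432/37b + 124/37}.

Buchberger on the second generating set:
h_1 = -2ab + 36a + 12b² - 66b + 116, LT = ab.
h_2 = 6ab - 6a + 42/5b² - 138/5, LT = ab.

S(h_1,h_2): lcm = ab. S = -17a - 37/5b² + 33b - 267/5.
  reduce S modulo (h_1, h_2):
  remainder -17a - 37/5b² + 33b - 267/5 ≠ 0; add k_3 = -17a - 37/5b² + 33b - 267/5 to the basis.

S(h_1,k_3): lcm = ab. S = -18a - 37/85b³ - 69/17b² + 2538/85b - 58.
  reduce S modulo (h_1, h_2, k_3):
  remainder -37/85b³ + 321/85b² - 432/85b - 124/85 ≠ 0; add k_4 = -37/85b³ + 321/85b² - 432/85b - 124/85 to the basis.

The other S-polynomials (S(h_2,k_3), S(h_1,k_4), S(h_2,k_4), S(k_3,k_4)) all reduce to 0 modulo the current basis, so we have a Gröbner basis.
Inter-reduce: drop elements whose leading term is divisible by another's, tail-reduce, and make monic.
Reduced Gröbner basis: {a + 37/85b² - 33/17b + 267/85, b³ - 321/37b² + 432/37b + 124/37}.

These coincide, so the ideals are equal.
The choice of monomial ordering does not affect the verdict — as long as both bases are computed under the same ordering, their equality decides ideal equality.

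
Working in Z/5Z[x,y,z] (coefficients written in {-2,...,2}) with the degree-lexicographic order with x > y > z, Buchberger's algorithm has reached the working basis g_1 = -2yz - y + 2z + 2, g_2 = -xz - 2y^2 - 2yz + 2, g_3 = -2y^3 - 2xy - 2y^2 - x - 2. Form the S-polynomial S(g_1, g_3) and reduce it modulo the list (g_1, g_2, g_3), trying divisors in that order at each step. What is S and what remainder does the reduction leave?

lcm(LM(g_1), LM(g_3)) = y^3z.
S = (lcm/LT(g_1))·g_1 − (lcm/LT(g_3))·g_3 = -xyz - 2y^3 - 2y^2z + 2xz - y^2 - z.
Reduce S modulo (g_1, g_2, g_3) in that order:
  leading term xyz: subtract (-2x)·g_1 from -xyz - 2y^3 - 2y^2z + 2xz - y^2 - z → -2y^3 - 2y^2z - 2xy + xz - y^2 - x - z
  leading term y^3: subtract (1)·g_3 from -2y^3 - 2y^2z - 2xy + xz - y^2 - x - z → -2y^2z + xz + y^2 - z + 2
  leading term y^2z: subtract (y)·g_1 from -2y^2z + xz + y^2 - z + 2 → xz + 2y^2 - 2yz - 2y - z + 2
  leading term xz: subtract (-1)·g_2 from xz + 2y^2 - 2yz - 2y - z + 2 → yz - 2y - z - 1
  leading term yz: subtract (2)·g_1 from yz - 2y - z - 1 → 0
The remainder is 0, so this S-polynomial contributes no new basis element.
This is the inner loop of Buchberger's algorithm — each nonzero remainder becomes a new basis element.

S(g_1, g_3) = -xyz - 2y^3 - 2y^2z + 2xz - y^2 - z; remainder on division = 0.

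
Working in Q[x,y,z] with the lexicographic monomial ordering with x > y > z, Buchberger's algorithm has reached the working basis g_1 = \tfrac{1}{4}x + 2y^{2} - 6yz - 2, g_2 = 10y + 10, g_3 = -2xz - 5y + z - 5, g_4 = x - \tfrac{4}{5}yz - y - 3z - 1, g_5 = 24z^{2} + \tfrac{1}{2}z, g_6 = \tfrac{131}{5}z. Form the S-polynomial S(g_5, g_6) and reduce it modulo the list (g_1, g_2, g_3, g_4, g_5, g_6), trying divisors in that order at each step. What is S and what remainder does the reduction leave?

S(g_5, g_6) = \tfrac{1}{48}z; remainder on division = 0.

lcm(LM(g_5), LM(g_6)) = z^{2}.
S = (lcm/LT(g_5))·g_5 − (lcm/LT(g_6))·g_6 = \tfrac{1}{48}z.
Reduce S modulo (g_1, g_2, g_3, g_4, g_5, g_6) in that order:
  leading term z: subtract (\tfrac{5}{6288})·g_6 from \tfrac{1}{48}z → 0
The remainder is 0, so this S-polynomial contributes no new basis element.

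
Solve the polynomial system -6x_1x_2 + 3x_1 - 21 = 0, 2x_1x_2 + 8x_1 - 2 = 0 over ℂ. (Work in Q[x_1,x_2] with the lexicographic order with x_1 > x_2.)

Compute a lex Gröbner basis by Buchberger's algorithm.
f_1 = -6x_1x_2 + 3x_1 - 21, LT = x_1x_2.
f_2 = 2x_1x_2 + 8x_1 - 2, LT = x_1x_2.

S(f_1,f_2): lcm = x_1x_2. S = -\tfrac{9}{2}x_1 + \tfrac{9}{2}.
  leading term x_1: no divisor's leading term divides it; move -\tfrac{9}{2}x_1 to the remainder.
  leading term 1: no divisor's leading term divides it; move \tfrac{9}{2} to the remainder.
  remainder -\tfrac{9}{2}x_1 + \tfrac{9}{2} ≠ 0; add h_3 = -\tfrac{9}{2}x_1 + \tfrac{9}{2} to the basis.

S(f_1,h_3): lcm = x_1x_2. S = -\tfrac{1}{2}x_1 + x_2 + \tfrac{7}{2}.
  leading term x_1: subtract (\tfrac{1}{9})·h_3 from -\tfrac{1}{2}x_1 + x_2 + \tfrac{7}{2} → x_2 + 3
  leading term x_2: no divisor's leading term divides it; move x_2 to the remainder.
  leading term 1: no divisor's leading term divides it; move 3 to the remainder.
  remainder x_2 + 3 ≠ 0; add h_4 = x_2 + 3 to the basis.

The other S-polynomials (S(f_2,h_3), S(f_1,h_4), S(f_2,h_4), S(h_3,h_4)) all reduce to 0 modulo the current basis, so we have a Gröbner basis.
Inter-reduce: drop elements whose leading term is divisible by another's, tail-reduce, and make monic.
Reduced Gröbner basis: {x_1 - 1, x_2 + 3}.

Since the basis is lex-ordered, x_2 + 3 is univariate in x_2. Its roots are {-3}. Back-substituting each root into the other basis elements fixes the other coordinates.
  x_2 = -3: the earlier basis element becomes x_1 - 1 = 0, giving x_1 = 1 — point (1, -3).
Substituting each solution back into the original system confirms all equations vanish.

{(1, -3)}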